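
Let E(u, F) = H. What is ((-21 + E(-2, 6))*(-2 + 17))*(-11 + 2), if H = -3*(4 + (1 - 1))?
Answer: 4455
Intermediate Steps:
H = -12 (H = -3*(4 + 0) = -3*4 = -12)
E(u, F) = -12
((-21 + E(-2, 6))*(-2 + 17))*(-11 + 2) = ((-21 - 12)*(-2 + 17))*(-11 + 2) = -33*15*(-9) = -495*(-9) = 4455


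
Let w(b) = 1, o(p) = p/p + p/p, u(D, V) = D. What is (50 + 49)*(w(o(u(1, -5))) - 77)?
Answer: -7524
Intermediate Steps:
o(p) = 2 (o(p) = 1 + 1 = 2)
(50 + 49)*(w(o(u(1, -5))) - 77) = (50 + 49)*(1 - 77) = 99*(-76) = -7524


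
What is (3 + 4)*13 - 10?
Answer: 81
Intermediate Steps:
(3 + 4)*13 - 10 = 7*13 - 10 = 91 - 10 = 81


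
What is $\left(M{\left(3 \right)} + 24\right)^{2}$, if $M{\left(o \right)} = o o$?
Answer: $1089$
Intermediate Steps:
$M{\left(o \right)} = o^{2}$
$\left(M{\left(3 \right)} + 24\right)^{2} = \left(3^{2} + 24\right)^{2} = \left(9 + 24\right)^{2} = 33^{2} = 1089$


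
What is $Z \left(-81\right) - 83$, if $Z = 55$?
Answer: $-4538$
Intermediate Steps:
$Z \left(-81\right) - 83 = 55 \left(-81\right) - 83 = -4455 - 83 = -4538$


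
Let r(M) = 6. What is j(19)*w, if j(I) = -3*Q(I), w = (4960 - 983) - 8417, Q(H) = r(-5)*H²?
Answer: 28851120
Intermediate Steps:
Q(H) = 6*H²
w = -4440 (w = 3977 - 8417 = -4440)
j(I) = -18*I²
j(19)*w = -18*19²*(-4440) = -18*361*(-4440) = -6498*(-4440) = 28851120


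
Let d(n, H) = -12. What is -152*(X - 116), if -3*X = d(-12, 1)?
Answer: 17024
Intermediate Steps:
X = 4 (X = -⅓*(-12) = 4)
-152*(X - 116) = -152*(4 - 116) = -152*(-112) = 17024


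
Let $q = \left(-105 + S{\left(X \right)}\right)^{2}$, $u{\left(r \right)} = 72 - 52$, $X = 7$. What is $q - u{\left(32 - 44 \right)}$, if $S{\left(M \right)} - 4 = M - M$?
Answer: $10181$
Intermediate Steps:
$S{\left(M \right)} = 4$ ($S{\left(M \right)} = 4 + \left(M - M\right) = 4 + 0 = 4$)
$u{\left(r \right)} = 20$
$q = 10201$ ($q = \left(-105 + 4\right)^{2} = \left(-101\right)^{2} = 10201$)
$q - u{\left(32 - 44 \right)} = 10201 - 20 = 10181$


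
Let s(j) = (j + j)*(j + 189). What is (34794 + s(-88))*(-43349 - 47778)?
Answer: -1550799286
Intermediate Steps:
s(j) = 2*j*(189 + j) (s(j) = (2*j)*(189 + j) = 2*j*(189 + j))
(34794 + s(-88))*(-43349 - 47778) = (34794 + 2*(-88)*(189 - 88))*(-43349 - 47778) = (34794 + 2*(-88)*101)*(-91127) = (34794 - 17776)*(-91127) = 17018*(-91127) = -1550799286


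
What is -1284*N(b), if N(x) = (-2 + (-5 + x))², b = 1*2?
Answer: -32100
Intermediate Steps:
b = 2
N(x) = (-7 + x)²
-1284*N(b) = -1284*(-7 + 2)² = -1284*(-5)² = -1284*25 = -32100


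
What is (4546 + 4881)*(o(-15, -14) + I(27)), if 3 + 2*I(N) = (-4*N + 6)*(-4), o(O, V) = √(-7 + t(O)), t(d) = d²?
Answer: 3817935/2 + 9427*√218 ≈ 2.0482e+6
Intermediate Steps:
o(O, V) = √(-7 + O²)
I(N) = -27/2 + 8*N (I(N) = -3/2 + ((-4*N + 6)*(-4))/2 = -3/2 + ((6 - 4*N)*(-4))/2 = -3/2 + (-24 + 16*N)/2 = -3/2 + (-12 + 8*N) = -27/2 + 8*N)
(4546 + 4881)*(o(-15, -14) + I(27)) = (4546 + 4881)*(√(-7 + (-15)²) + (-27/2 + 8*27)) = 9427*(√(-7 + 225) + (-27/2 + 216)) = 9427*(√218 + 405/2) = 9427*(405/2 + √218) = 3817935/2 + 9427*√218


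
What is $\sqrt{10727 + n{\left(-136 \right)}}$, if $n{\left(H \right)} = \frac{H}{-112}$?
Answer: $\frac{\sqrt{2102730}}{14} \approx 103.58$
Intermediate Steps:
$n{\left(H \right)} = - \frac{H}{112}$ ($n{\left(H \right)} = H \left(- \frac{1}{112}\right) = - \frac{H}{112}$)
$\sqrt{10727 + n{\left(-136 \right)}} = \sqrt{10727 - - \frac{17}{14}} = \sqrt{10727 + \frac{17}{14}} = \sqrt{\frac{150195}{14}} = \frac{\sqrt{2102730}}{14}$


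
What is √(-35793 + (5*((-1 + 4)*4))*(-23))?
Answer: I*√37173 ≈ 192.8*I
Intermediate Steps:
√(-35793 + (5*((-1 + 4)*4))*(-23)) = √(-35793 + (5*(3*4))*(-23)) = √(-35793 + (5*12)*(-23)) = √(-35793 + 60*(-23)) = √(-35793 - 1380) = √(-37173) = I*√37173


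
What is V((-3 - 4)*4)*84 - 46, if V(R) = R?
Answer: -2398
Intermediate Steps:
V((-3 - 4)*4)*84 - 46 = ((-3 - 4)*4)*84 - 46 = -7*4*84 - 46 = -28*84 - 46 = -2352 - 46 = -2398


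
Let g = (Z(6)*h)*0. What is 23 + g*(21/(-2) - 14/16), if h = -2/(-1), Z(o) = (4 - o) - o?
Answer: 23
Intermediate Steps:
Z(o) = 4 - 2*o
h = 2 (h = -2*(-1) = 2)
g = 0 (g = ((4 - 2*6)*2)*0 = ((4 - 12)*2)*0 = -8*2*0 = -16*0 = 0)
23 + g*(21/(-2) - 14/16) = 23 + 0*(21/(-2) - 14/16) = 23 + 0*(21*(-½) - 14*1/16) = 23 + 0*(-21/2 - 7/8) = 23 + 0*(-91/8) = 23 + 0 = 23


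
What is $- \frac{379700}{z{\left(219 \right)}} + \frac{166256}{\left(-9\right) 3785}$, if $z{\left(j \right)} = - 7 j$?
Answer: $\frac{4226536684}{17407215} \approx 242.8$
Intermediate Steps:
$- \frac{379700}{z{\left(219 \right)}} + \frac{166256}{\left(-9\right) 3785} = - \frac{379700}{\left(-7\right) 219} + \frac{166256}{\left(-9\right) 3785} = - \frac{379700}{-1533} + \frac{166256}{-34065} = \left(-379700\right) \left(- \frac{1}{1533}\right) + 166256 \left(- \frac{1}{34065}\right) = \frac{379700}{1533} - \frac{166256}{34065} = \frac{4226536684}{17407215}$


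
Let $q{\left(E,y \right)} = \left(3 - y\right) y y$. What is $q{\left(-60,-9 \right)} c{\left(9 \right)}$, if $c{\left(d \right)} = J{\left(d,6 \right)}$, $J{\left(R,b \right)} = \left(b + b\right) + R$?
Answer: $20412$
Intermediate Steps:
$J{\left(R,b \right)} = R + 2 b$ ($J{\left(R,b \right)} = 2 b + R = R + 2 b$)
$q{\left(E,y \right)} = y^{2} \left(3 - y\right)$ ($q{\left(E,y \right)} = y \left(3 - y\right) y = y^{2} \left(3 - y\right)$)
$c{\left(d \right)} = 12 + d$ ($c{\left(d \right)} = d + 2 \cdot 6 = d + 12 = 12 + d$)
$q{\left(-60,-9 \right)} c{\left(9 \right)} = \left(-9\right)^{2} \left(3 - -9\right) \left(12 + 9\right) = 81 \left(3 + 9\right) 21 = 81 \cdot 12 \cdot 21 = 972 \cdot 21 = 20412$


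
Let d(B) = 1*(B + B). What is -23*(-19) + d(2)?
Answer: 441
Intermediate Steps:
d(B) = 2*B (d(B) = 1*(2*B) = 2*B)
-23*(-19) + d(2) = -23*(-19) + 2*2 = 437 + 4 = 441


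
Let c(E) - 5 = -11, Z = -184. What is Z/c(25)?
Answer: 92/3 ≈ 30.667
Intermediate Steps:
c(E) = -6 (c(E) = 5 - 11 = -6)
Z/c(25) = -184/(-6) = -184*(-1/6) = 92/3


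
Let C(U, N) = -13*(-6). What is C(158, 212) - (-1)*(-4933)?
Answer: -4855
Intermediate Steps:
C(U, N) = 78
C(158, 212) - (-1)*(-4933) = 78 - (-1)*(-4933) = 78 - 1*4933 = 78 - 4933 = -4855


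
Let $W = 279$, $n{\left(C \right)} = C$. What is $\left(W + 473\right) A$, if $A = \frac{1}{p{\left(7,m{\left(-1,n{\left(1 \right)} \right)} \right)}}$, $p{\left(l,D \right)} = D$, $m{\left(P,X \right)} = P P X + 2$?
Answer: $\frac{752}{3} \approx 250.67$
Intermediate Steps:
$m{\left(P,X \right)} = 2 + X P^{2}$ ($m{\left(P,X \right)} = P^{2} X + 2 = X P^{2} + 2 = 2 + X P^{2}$)
$A = \frac{1}{3}$ ($A = \frac{1}{2 + 1 \left(-1\right)^{2}} = \frac{1}{2 + 1 \cdot 1} = \frac{1}{2 + 1} = \frac{1}{3} \approx 0.33333$)
$\left(W + 473\right) A = \left(279 + 473\right) \frac{1}{3} = 752 \cdot \frac{1}{3} = \frac{752}{3}$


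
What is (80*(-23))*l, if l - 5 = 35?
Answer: -73600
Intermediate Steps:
l = 40 (l = 5 + 35 = 40)
(80*(-23))*l = (80*(-23))*40 = -1840*40 = -73600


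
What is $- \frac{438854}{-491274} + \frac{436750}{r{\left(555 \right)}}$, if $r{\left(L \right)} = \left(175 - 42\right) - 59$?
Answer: $\frac{53649098674}{9088569} \approx 5902.9$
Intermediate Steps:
$r{\left(L \right)} = 74$ ($r{\left(L \right)} = 133 - 59 = 74$)
$- \frac{438854}{-491274} + \frac{436750}{r{\left(555 \right)}} = - \frac{438854}{-491274} + \frac{436750}{74} = \left(-438854\right) \left(- \frac{1}{491274}\right) + 436750 \cdot \frac{1}{74} = \frac{219427}{245637} + \frac{218375}{37} = \frac{53649098674}{9088569}$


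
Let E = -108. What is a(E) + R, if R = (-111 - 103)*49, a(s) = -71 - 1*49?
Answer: -10606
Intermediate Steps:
a(s) = -120 (a(s) = -71 - 49 = -120)
R = -10486 (R = -214*49 = -10486)
a(E) + R = -120 - 10486 = -10606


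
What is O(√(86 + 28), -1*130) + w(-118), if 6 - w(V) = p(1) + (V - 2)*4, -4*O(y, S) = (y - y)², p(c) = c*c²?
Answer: 485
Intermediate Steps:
p(c) = c³
O(y, S) = 0 (O(y, S) = -(y - y)²/4 = -¼*0² = -¼*0 = 0)
w(V) = 13 - 4*V (w(V) = 6 - (1³ + (V - 2)*4) = 6 - (1 + (-2 + V)*4) = 6 - (1 + (-8 + 4*V)) = 6 - (-7 + 4*V) = 6 + (7 - 4*V) = 13 - 4*V)
O(√(86 + 28), -1*130) + w(-118) = 0 + (13 - 4*(-118)) = 0 + (13 + 472) = 0 + 485 = 485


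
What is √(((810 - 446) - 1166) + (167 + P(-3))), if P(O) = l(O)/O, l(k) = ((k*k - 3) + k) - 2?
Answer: I*√5718/3 ≈ 25.206*I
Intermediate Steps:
l(k) = -5 + k + k² (l(k) = ((k² - 3) + k) - 2 = ((-3 + k²) + k) - 2 = (-3 + k + k²) - 2 = -5 + k + k²)
P(O) = (-5 + O + O²)/O
√(((810 - 446) - 1166) + (167 + P(-3))) = √(((810 - 446) - 1166) + (167 + (1 - 3 - 5/(-3)))) = √((364 - 1166) + (167 + (1 - 3 - 5*(-⅓)))) = √(-802 + (167 + (1 - 3 + 5/3))) = √(-802 + (167 - ⅓)) = √(-802 + 500/3) = √(-1906/3) = I*√5718/3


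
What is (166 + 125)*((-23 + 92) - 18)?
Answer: 14841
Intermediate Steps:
(166 + 125)*((-23 + 92) - 18) = 291*(69 - 18) = 291*51 = 14841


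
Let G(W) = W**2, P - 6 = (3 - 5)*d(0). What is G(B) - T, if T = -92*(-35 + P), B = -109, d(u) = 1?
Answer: 9029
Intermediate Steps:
P = 4 (P = 6 + (3 - 5)*1 = 6 - 2*1 = 6 - 2 = 4)
T = 2852 (T = -92*(-35 + 4) = -92*(-31) = 2852)
G(B) - T = (-109)**2 - 1*2852 = 11881 - 2852 = 9029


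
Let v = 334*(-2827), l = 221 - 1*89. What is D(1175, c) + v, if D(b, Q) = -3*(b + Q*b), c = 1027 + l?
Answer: -5033218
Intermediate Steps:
l = 132 (l = 221 - 89 = 132)
v = -944218
c = 1159 (c = 1027 + 132 = 1159)
D(b, Q) = -3*b - 3*Q*b
D(1175, c) + v = -3*1175*(1 + 1159) - 944218 = -3*1175*1160 - 944218 = -4089000 - 944218 = -5033218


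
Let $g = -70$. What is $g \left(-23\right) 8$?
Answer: $12880$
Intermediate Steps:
$g \left(-23\right) 8 = \left(-70\right) \left(-23\right) 8 = 1610 \cdot 8 = 12880$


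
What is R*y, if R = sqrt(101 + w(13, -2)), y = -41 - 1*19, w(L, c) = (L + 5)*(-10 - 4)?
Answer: -60*I*sqrt(151) ≈ -737.29*I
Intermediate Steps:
w(L, c) = -70 - 14*L (w(L, c) = (5 + L)*(-14) = -70 - 14*L)
y = -60 (y = -41 - 19 = -60)
R = I*sqrt(151) (R = sqrt(101 + (-70 - 14*13)) = sqrt(101 + (-70 - 182)) = sqrt(101 - 252) = sqrt(-151) = I*sqrt(151) ≈ 12.288*I)
R*y = (I*sqrt(151))*(-60) = -60*I*sqrt(151)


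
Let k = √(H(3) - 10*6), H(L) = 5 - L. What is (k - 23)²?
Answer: (23 - I*√58)² ≈ 471.0 - 350.33*I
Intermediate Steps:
k = I*√58 (k = √((5 - 1*3) - 10*6) = √((5 - 3) - 60) = √(2 - 60) = √(-58) = I*√58 ≈ 7.6158*I)
(k - 23)² = (I*√58 - 23)² = (-23 + I*√58)²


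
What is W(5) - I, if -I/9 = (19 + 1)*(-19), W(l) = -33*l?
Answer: -3585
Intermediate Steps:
I = 3420 (I = -9*(19 + 1)*(-19) = -180*(-19) = -9*(-380) = 3420)
W(5) - I = -33*5 - 1*3420 = -165 - 3420 = -3585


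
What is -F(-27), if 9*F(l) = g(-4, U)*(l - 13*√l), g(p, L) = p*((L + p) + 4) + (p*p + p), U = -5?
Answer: 96 + 416*I*√3/3 ≈ 96.0 + 240.18*I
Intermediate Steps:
g(p, L) = p + p² + p*(4 + L + p) (g(p, L) = p*(4 + L + p) + (p² + p) = p*(4 + L + p) + (p + p²) = p + p² + p*(4 + L + p))
F(l) = -416*√l/9 + 32*l/9 (F(l) = ((-4*(5 - 5 + 2*(-4)))*(l - 13*√l))/9 = ((-4*(5 - 5 - 8))*(l - 13*√l))/9 = ((-4*(-8))*(l - 13*√l))/9 = (32*(l - 13*√l))/9 = (-416*√l + 32*l)/9 = -416*√l/9 + 32*l/9)
-F(-27) = -(-416*I*√3/3 + (32/9)*(-27)) = -(-416*I*√3/3 - 96) = -(-96 - 416*I*√3/3) = 96 + 416*I*√3/3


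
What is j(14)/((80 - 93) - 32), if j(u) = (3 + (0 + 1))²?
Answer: -16/45 ≈ -0.35556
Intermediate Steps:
j(u) = 16 (j(u) = (3 + 1)² = 4² = 16)
j(14)/((80 - 93) - 32) = 16/((80 - 93) - 32) = 16/(-13 - 32) = 16/(-45) = 16*(-1/45) = -16/45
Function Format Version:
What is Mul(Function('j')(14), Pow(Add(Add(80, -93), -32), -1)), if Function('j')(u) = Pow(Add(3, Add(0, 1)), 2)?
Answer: Rational(-16, 45) ≈ -0.35556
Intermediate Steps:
Function('j')(u) = 16 (Function('j')(u) = Pow(Add(3, 1), 2) = Pow(4, 2) = 16)
Mul(Function('j')(14), Pow(Add(Add(80, -93), -32), -1)) = Mul(16, Pow(Add(Add(80, -93), -32), -1)) = Mul(16, Pow(Add(-13, -32), -1)) = Mul(16, Pow(-45, -1)) = Mul(16, Rational(-1, 45)) = Rational(-16, 45)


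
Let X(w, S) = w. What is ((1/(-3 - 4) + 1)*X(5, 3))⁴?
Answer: 810000/2401 ≈ 337.36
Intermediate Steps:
((1/(-3 - 4) + 1)*X(5, 3))⁴ = ((1/(-3 - 4) + 1)*5)⁴ = ((1/(-7) + 1)*5)⁴ = ((-⅐ + 1)*5)⁴ = ((6/7)*5)⁴ = (30/7)⁴ = 810000/2401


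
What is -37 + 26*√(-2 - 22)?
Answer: -37 + 52*I*√6 ≈ -37.0 + 127.37*I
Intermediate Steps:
-37 + 26*√(-2 - 22) = -37 + 26*√(-24) = -37 + 26*(2*I*√6) = -37 + 52*I*√6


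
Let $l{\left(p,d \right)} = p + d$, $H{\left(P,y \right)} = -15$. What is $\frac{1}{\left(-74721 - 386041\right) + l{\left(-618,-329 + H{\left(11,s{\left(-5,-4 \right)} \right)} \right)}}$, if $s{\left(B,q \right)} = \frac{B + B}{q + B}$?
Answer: $- \frac{1}{461724} \approx -2.1658 \cdot 10^{-6}$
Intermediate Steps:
$s{\left(B,q \right)} = \frac{2 B}{B + q}$
$l{\left(p,d \right)} = d + p$
$\frac{1}{\left(-74721 - 386041\right) + l{\left(-618,-329 + H{\left(11,s{\left(-5,-4 \right)} \right)} \right)}} = \frac{1}{\left(-74721 - 386041\right) - 962} = \frac{1}{-460762 - 962} = \frac{1}{-461724} = - \frac{1}{461724}$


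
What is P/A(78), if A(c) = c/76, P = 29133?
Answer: 28386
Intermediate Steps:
A(c) = c/76 (A(c) = c*(1/76) = c/76)
P/A(78) = 29133/(((1/76)*78)) = 29133/(39/38) = 29133*(38/39) = 28386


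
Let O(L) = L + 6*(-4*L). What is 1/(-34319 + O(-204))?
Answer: -1/29627 ≈ -3.3753e-5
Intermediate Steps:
O(L) = -23*L (O(L) = L - 24*L = -23*L)
1/(-34319 + O(-204)) = 1/(-34319 - 23*(-204)) = 1/(-34319 + 4692) = 1/(-29627) = -1/29627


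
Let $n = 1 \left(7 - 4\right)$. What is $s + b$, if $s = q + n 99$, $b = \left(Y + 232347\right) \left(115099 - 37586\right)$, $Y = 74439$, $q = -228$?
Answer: $23779903287$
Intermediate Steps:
$b = 23779903218$ ($b = \left(74439 + 232347\right) \left(115099 - 37586\right) = 306786 \cdot 77513 = 23779903218$)
$n = 3$ ($n = 1 \cdot 3 = 3$)
$s = 69$ ($s = -228 + 3 \cdot 99 = -228 + 297 = 69$)
$s + b = 69 + 23779903218 = 23779903287$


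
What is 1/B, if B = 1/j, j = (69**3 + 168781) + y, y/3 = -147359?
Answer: 55213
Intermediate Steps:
y = -442077 (y = 3*(-147359) = -442077)
j = 55213 (j = (69**3 + 168781) - 442077 = (328509 + 168781) - 442077 = 497290 - 442077 = 55213)
B = 1/55213 ≈ 1.8112e-5
1/B = 1/(1/55213) = 55213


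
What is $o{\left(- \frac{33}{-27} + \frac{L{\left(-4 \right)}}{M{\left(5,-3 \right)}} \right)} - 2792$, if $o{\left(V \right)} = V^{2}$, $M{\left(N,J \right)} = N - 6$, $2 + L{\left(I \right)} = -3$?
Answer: $- \frac{223016}{81} \approx -2753.3$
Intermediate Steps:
$L{\left(I \right)} = -5$ ($L{\left(I \right)} = -2 - 3 = -5$)
$M{\left(N,J \right)} = -6 + N$ ($M{\left(N,J \right)} = N - 6 = -6 + N$)
$o{\left(- \frac{33}{-27} + \frac{L{\left(-4 \right)}}{M{\left(5,-3 \right)}} \right)} - 2792 = \left(- \frac{33}{-27} - \frac{5}{-6 + 5}\right)^{2} - 2792 = \left(\left(-33\right) \left(- \frac{1}{27}\right) - \frac{5}{-1}\right)^{2} - 2792 = \left(\frac{11}{9} - -5\right)^{2} - 2792 = \left(\frac{11}{9} + 5\right)^{2} - 2792 = \left(\frac{56}{9}\right)^{2} - 2792 = \frac{3136}{81} - 2792 = - \frac{223016}{81}$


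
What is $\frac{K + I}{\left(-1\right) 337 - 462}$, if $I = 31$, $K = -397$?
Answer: $\frac{366}{799} \approx 0.45807$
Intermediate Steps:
$\frac{K + I}{\left(-1\right) 337 - 462} = \frac{-397 + 31}{\left(-1\right) 337 - 462} = - \frac{366}{-337 - 462} = - \frac{366}{-799} = \left(-366\right) \left(- \frac{1}{799}\right) = \frac{366}{799}$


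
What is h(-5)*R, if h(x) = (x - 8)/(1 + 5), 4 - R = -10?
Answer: -91/3 ≈ -30.333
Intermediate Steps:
R = 14 (R = 4 - 1*(-10) = 4 + 10 = 14)
h(x) = -4/3 + x/6 (h(x) = (-8 + x)/6 = (-8 + x)*(⅙) = -4/3 + x/6)
h(-5)*R = (-4/3 + (⅙)*(-5))*14 = (-4/3 - ⅚)*14 = -13/6*14 = -91/3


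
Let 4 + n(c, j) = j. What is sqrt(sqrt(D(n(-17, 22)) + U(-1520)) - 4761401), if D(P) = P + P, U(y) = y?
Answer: sqrt(-4761401 + 2*I*sqrt(371)) ≈ 0.009 + 2182.1*I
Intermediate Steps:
n(c, j) = -4 + j
D(P) = 2*P
sqrt(sqrt(D(n(-17, 22)) + U(-1520)) - 4761401) = sqrt(sqrt(2*(-4 + 22) - 1520) - 4761401) = sqrt(sqrt(2*18 - 1520) - 4761401) = sqrt(sqrt(36 - 1520) - 4761401) = sqrt(sqrt(-1484) - 4761401) = sqrt(2*I*sqrt(371) - 4761401) = sqrt(-4761401 + 2*I*sqrt(371))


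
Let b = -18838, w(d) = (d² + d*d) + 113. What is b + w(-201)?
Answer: 62077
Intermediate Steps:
w(d) = 113 + 2*d² (w(d) = (d² + d²) + 113 = 2*d² + 113 = 113 + 2*d²)
b + w(-201) = -18838 + (113 + 2*(-201)²) = -18838 + (113 + 2*40401) = -18838 + (113 + 80802) = -18838 + 80915 = 62077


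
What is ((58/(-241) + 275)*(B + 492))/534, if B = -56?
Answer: 14435306/64347 ≈ 224.34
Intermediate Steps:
((58/(-241) + 275)*(B + 492))/534 = ((58/(-241) + 275)*(-56 + 492))/534 = ((58*(-1/241) + 275)*436)*(1/534) = ((-58/241 + 275)*436)*(1/534) = ((66217/241)*436)*(1/534) = (28870612/241)*(1/534) = 14435306/64347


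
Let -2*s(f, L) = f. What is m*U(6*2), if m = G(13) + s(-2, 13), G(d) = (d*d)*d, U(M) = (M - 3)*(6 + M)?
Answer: 356076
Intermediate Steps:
s(f, L) = -f/2
U(M) = (-3 + M)*(6 + M)
G(d) = d³ (G(d) = d²*d = d³)
m = 2198 (m = 13³ - ½*(-2) = 2197 + 1 = 2198)
m*U(6*2) = 2198*(-18 + (6*2)² + 3*(6*2)) = 2198*(-18 + 12² + 3*12) = 2198*(-18 + 144 + 36) = 2198*162 = 356076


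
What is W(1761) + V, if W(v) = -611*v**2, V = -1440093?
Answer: -1896225024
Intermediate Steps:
W(1761) + V = -611*1761**2 - 1440093 = -611*3101121 - 1440093 = -1894784931 - 1440093 = -1896225024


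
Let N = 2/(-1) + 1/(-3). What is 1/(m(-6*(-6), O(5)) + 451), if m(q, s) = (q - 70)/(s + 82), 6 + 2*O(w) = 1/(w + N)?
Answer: 1267/570873 ≈ 0.0022194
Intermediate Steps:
N = -7/3 (N = 2*(-1) + 1*(-⅓) = -2 - ⅓ = -7/3 ≈ -2.3333)
O(w) = -3 + 1/(2*(-7/3 + w)) (O(w) = -3 + 1/(2*(w - 7/3)) = -3 + 1/(2*(-7/3 + w)))
m(q, s) = (-70 + q)/(82 + s)
1/(m(-6*(-6), O(5)) + 451) = 1/((-70 - 6*(-6))/(82 + 9*(5 - 2*5)/(2*(-7 + 3*5))) + 451) = 1/((-70 + 36)/(82 + 9*(5 - 10)/(2*(-7 + 15))) + 451) = 1/(-34/(82 + (9/2)*(-5)/8) + 451) = 1/(-34/(82 + (9/2)*(⅛)*(-5)) + 451) = 1/(-34/(82 - 45/16) + 451) = 1/(-34/(1267/16) + 451) = 1/((16/1267)*(-34) + 451) = 1/(-544/1267 + 451) = 1/(570873/1267) = 1267/570873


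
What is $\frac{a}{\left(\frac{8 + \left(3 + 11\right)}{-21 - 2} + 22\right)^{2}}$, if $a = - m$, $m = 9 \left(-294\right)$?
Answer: $\frac{699867}{117128} \approx 5.9752$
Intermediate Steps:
$m = -2646$
$a = 2646$ ($a = \left(-1\right) \left(-2646\right) = 2646$)
$\frac{a}{\left(\frac{8 + \left(3 + 11\right)}{-21 - 2} + 22\right)^{2}} = \frac{2646}{\left(\frac{8 + \left(3 + 11\right)}{-21 - 2} + 22\right)^{2}} = \frac{2646}{\left(\frac{8 + 14}{-23} + 22\right)^{2}} = \frac{2646}{\left(22 \left(- \frac{1}{23}\right) + 22\right)^{2}} = \frac{2646}{\left(- \frac{22}{23} + 22\right)^{2}} = \frac{2646}{\left(\frac{484}{23}\right)^{2}} = \frac{2646}{\frac{234256}{529}} = 2646 \cdot \frac{529}{234256} = \frac{699867}{117128}$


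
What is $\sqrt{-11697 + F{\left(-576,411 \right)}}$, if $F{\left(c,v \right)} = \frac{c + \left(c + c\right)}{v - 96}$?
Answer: $\frac{i \sqrt{14335545}}{35} \approx 108.18 i$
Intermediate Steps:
$F{\left(c,v \right)} = \frac{3 c}{-96 + v}$ ($F{\left(c,v \right)} = \frac{c + 2 c}{-96 + v} = \frac{3 c}{-96 + v}$)
$\sqrt{-11697 + F{\left(-576,411 \right)}} = \sqrt{-11697 + 3 \left(-576\right) \frac{1}{-96 + 411}} = \sqrt{-11697 + 3 \left(-576\right) \frac{1}{315}} = \sqrt{-11697 - \frac{192}{35}} = \sqrt{- \frac{409587}{35}} = \frac{i \sqrt{14335545}}{35}$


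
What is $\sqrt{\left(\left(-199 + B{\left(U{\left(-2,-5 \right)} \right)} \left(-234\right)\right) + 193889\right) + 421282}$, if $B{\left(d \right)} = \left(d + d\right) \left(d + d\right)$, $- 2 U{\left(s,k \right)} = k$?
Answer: $\sqrt{609122} \approx 780.46$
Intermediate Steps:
$U{\left(s,k \right)} = - \frac{k}{2}$
$B{\left(d \right)} = 4 d^{2}$ ($B{\left(d \right)} = 2 d 2 d = 4 d^{2}$)
$\sqrt{\left(\left(-199 + B{\left(U{\left(-2,-5 \right)} \right)} \left(-234\right)\right) + 193889\right) + 421282} = \sqrt{\left(\left(-199 + 4 \left(\left(- \frac{1}{2}\right) \left(-5\right)\right)^{2} \left(-234\right)\right) + 193889\right) + 421282} = \sqrt{\left(\left(-199 + 4 \left(\frac{5}{2}\right)^{2} \left(-234\right)\right) + 193889\right) + 421282} = \sqrt{\left(\left(-199 + 4 \cdot \frac{25}{4} \left(-234\right)\right) + 193889\right) + 421282} = \sqrt{\left(\left(-199 + 25 \left(-234\right)\right) + 193889\right) + 421282} = \sqrt{\left(\left(-199 - 5850\right) + 193889\right) + 421282} = \sqrt{\left(-6049 + 193889\right) + 421282} = \sqrt{187840 + 421282} = \sqrt{609122}$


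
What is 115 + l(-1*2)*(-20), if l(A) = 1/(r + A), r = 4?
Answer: 105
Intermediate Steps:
l(A) = 1/(4 + A)
115 + l(-1*2)*(-20) = 115 - 20/(4 - 1*2) = 115 - 20/(4 - 2) = 115 - 20/2 = 115 + (½)*(-20) = 115 - 10 = 105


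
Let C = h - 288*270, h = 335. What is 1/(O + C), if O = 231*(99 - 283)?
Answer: -1/119929 ≈ -8.3383e-6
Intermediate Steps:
C = -77425 (C = 335 - 288*270 = 335 - 77760 = -77425)
O = -42504 (O = 231*(-184) = -42504)
1/(O + C) = 1/(-42504 - 77425) = 1/(-119929) = -1/119929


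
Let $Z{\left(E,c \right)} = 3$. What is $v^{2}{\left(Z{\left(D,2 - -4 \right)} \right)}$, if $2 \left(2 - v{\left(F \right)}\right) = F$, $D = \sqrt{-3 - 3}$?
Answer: $\frac{1}{4} \approx 0.25$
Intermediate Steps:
$D = i \sqrt{6}$ ($D = \sqrt{-6} = i \sqrt{6} \approx 2.4495 i$)
$v{\left(F \right)} = 2 - \frac{F}{2}$
$v^{2}{\left(Z{\left(D,2 - -4 \right)} \right)} = \left(2 - \frac{3}{2}\right)^{2} = \left(\frac{1}{2}\right)^{2} = \frac{1}{4}$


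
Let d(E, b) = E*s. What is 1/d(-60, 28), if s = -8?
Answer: 1/480 ≈ 0.0020833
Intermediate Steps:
d(E, b) = -8*E (d(E, b) = E*(-8) = -8*E)
1/d(-60, 28) = 1/(-8*(-60)) = 1/480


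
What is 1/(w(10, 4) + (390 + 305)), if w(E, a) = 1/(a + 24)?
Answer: 28/19461 ≈ 0.0014388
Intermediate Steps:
w(E, a) = 1/(24 + a)
1/(w(10, 4) + (390 + 305)) = 1/(1/(24 + 4) + (390 + 305)) = 1/(1/28 + 695) = 1/(19461/28) = 28/19461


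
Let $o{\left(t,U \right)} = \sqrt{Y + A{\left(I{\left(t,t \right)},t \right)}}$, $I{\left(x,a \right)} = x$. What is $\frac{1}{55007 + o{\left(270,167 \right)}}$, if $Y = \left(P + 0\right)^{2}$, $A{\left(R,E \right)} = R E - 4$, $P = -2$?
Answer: $\frac{1}{55277} \approx 1.8091 \cdot 10^{-5}$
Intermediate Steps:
$A{\left(R,E \right)} = -4 + E R$ ($A{\left(R,E \right)} = E R - 4 = -4 + E R$)
$Y = 4$ ($Y = \left(-2 + 0\right)^{2} = \left(-2\right)^{2} = 4$)
$o{\left(t,U \right)} = \sqrt{t^{2}}$ ($o{\left(t,U \right)} = \sqrt{4 + \left(-4 + t t\right)} = \sqrt{4 + \left(-4 + t^{2}\right)} = \sqrt{t^{2}}$)
$\frac{1}{55007 + o{\left(270,167 \right)}} = \frac{1}{55007 + \sqrt{270^{2}}} = \frac{1}{55007 + \sqrt{72900}} = \frac{1}{55007 + 270} = \frac{1}{55277}$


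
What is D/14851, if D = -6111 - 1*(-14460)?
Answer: 8349/14851 ≈ 0.56218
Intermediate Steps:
D = 8349 (D = -6111 + 14460 = 8349)
D/14851 = 8349/14851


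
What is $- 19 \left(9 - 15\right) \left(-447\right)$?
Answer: $-50958$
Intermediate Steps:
$- 19 \left(9 - 15\right) \left(-447\right) = \left(-19\right) \left(-6\right) \left(-447\right) = 114 \left(-447\right) = -50958$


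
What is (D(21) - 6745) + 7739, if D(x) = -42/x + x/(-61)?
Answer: 60491/61 ≈ 991.66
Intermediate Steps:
D(x) = -42/x - x/61 (D(x) = -42/x + x*(-1/61) = -42/x - x/61)
(D(21) - 6745) + 7739 = ((-42/21 - 1/61*21) - 6745) + 7739 = ((-42*1/21 - 21/61) - 6745) + 7739 = ((-2 - 21/61) - 6745) + 7739 = (-143/61 - 6745) + 7739 = -411588/61 + 7739 = 60491/61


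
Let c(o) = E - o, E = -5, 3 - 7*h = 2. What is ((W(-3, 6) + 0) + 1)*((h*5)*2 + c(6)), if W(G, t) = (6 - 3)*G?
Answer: 536/7 ≈ 76.571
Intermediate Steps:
h = 1/7 (h = 3/7 - 1/7*2 = 3/7 - 2/7 = 1/7 ≈ 0.14286)
W(G, t) = 3*G
c(o) = -5 - o
((W(-3, 6) + 0) + 1)*((h*5)*2 + c(6)) = ((3*(-3) + 0) + 1)*(((1/7)*5)*2 + (-5 - 1*6)) = ((-9 + 0) + 1)*((5/7)*2 + (-5 - 6)) = (-9 + 1)*(10/7 - 11) = -8*(-67/7) = 536/7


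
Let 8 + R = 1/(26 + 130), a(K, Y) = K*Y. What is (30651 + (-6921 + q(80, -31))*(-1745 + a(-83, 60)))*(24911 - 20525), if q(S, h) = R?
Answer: 5317285762361/26 ≈ 2.0451e+11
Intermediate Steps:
R = -1247/156 (R = -8 + 1/(26 + 130) = -8 + 1/156 = -1247/156 ≈ -7.9936)
q(S, h) = -1247/156
(30651 + (-6921 + q(80, -31))*(-1745 + a(-83, 60)))*(24911 - 20525) = (30651 + (-6921 - 1247/156)*(-1745 - 83*60))*(24911 - 20525) = (30651 - 1080923*(-1745 - 4980)/156)*4386 = (30651 - 1080923/156*(-6725))*4386 = (30651 + 7269207175/156)*4386 = (7273988731/156)*4386 = 5317285762361/26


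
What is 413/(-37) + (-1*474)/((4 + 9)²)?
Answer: -87335/6253 ≈ -13.967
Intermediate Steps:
413/(-37) + (-1*474)/((4 + 9)²) = 413*(-1/37) - 474/(13²) = -413/37 - 474/169 = -87335/6253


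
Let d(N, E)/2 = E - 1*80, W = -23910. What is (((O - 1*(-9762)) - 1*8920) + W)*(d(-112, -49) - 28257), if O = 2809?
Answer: 577685385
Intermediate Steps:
d(N, E) = -160 + 2*E (d(N, E) = 2*(E - 1*80) = 2*(E - 80) = 2*(-80 + E) = -160 + 2*E)
(((O - 1*(-9762)) - 1*8920) + W)*(d(-112, -49) - 28257) = (((2809 - 1*(-9762)) - 1*8920) - 23910)*((-160 + 2*(-49)) - 28257) = (((2809 + 9762) - 8920) - 23910)*((-160 - 98) - 28257) = ((12571 - 8920) - 23910)*(-258 - 28257) = (3651 - 23910)*(-28515) = -20259*(-28515) = 577685385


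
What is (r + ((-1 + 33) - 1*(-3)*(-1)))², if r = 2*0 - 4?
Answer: 625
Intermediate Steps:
r = -4 (r = 0 - 4 = -4)
(r + ((-1 + 33) - 1*(-3)*(-1)))² = (-4 + ((-1 + 33) - 1*(-3)*(-1)))² = (-4 + (32 + 3*(-1)))² = (-4 + (32 - 3))² = (-4 + 29)² = 25² = 625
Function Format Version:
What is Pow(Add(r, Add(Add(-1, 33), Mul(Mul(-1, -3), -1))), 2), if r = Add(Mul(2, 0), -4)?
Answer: 625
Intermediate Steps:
r = -4 (r = Add(0, -4) = -4)
Pow(Add(r, Add(Add(-1, 33), Mul(Mul(-1, -3), -1))), 2) = Pow(Add(-4, Add(Add(-1, 33), Mul(Mul(-1, -3), -1))), 2) = Pow(Add(-4, Add(32, Mul(3, -1))), 2) = Pow(Add(-4, Add(32, -3)), 2) = Pow(Add(-4, 29), 2) = Pow(25, 2) = 625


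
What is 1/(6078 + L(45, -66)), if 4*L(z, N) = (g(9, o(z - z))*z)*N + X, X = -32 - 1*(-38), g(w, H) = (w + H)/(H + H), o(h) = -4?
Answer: 16/104697 ≈ 0.00015282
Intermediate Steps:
g(w, H) = (H + w)/(2*H) (g(w, H) = (H + w)/((2*H)) = (H + w)*(1/(2*H)) = (H + w)/(2*H))
X = 6 (X = -32 + 38 = 6)
L(z, N) = 3/2 - 5*N*z/32 (L(z, N) = ((((½)*(-4 + 9)/(-4))*z)*N + 6)/4 = ((((½)*(-¼)*5)*z)*N + 6)/4 = ((-5*z/8)*N + 6)/4 = (-5*N*z/8 + 6)/4 = (6 - 5*N*z/8)/4 = 3/2 - 5*N*z/32)
1/(6078 + L(45, -66)) = 1/(6078 + (3/2 - 5/32*(-66)*45)) = 1/(6078 + (3/2 + 7425/16)) = 1/(6078 + 7449/16) = 1/(104697/16) = 16/104697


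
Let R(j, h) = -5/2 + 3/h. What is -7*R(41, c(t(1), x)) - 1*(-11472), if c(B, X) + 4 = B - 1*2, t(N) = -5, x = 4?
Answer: 252811/22 ≈ 11491.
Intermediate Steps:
c(B, X) = -6 + B (c(B, X) = -4 + (B - 1*2) = -4 + (B - 2) = -4 + (-2 + B) = -6 + B)
R(j, h) = -5/2 + 3/h (R(j, h) = -5*1/2 + 3/h = -5/2 + 3/h)
-7*R(41, c(t(1), x)) - 1*(-11472) = -7*(-5/2 + 3/(-6 - 5)) - 1*(-11472) = -7*(-5/2 + 3/(-11)) + 11472 = -7*(-5/2 + 3*(-1/11)) + 11472 = -7*(-5/2 - 3/11) + 11472 = -7*(-61/22) + 11472 = 427/22 + 11472 = 252811/22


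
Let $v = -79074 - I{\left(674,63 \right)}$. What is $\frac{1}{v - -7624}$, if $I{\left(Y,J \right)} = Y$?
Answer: $- \frac{1}{72124} \approx -1.3865 \cdot 10^{-5}$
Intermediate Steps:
$v = -79748$ ($v = -79074 - 674 = -79748$)
$\frac{1}{v - -7624} = \frac{1}{-79748 - -7624} = \frac{1}{-79748 + 7624} = \frac{1}{-72124} = - \frac{1}{72124}$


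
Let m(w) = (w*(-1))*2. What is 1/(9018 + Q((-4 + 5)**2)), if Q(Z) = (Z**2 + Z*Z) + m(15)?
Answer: 1/8990 ≈ 0.00011123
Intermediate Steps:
m(w) = -2*w (m(w) = -w*2 = -2*w)
Q(Z) = -30 + 2*Z**2 (Q(Z) = (Z**2 + Z*Z) - 2*15 = (Z**2 + Z**2) - 30 = 2*Z**2 - 30 = -30 + 2*Z**2)
1/(9018 + Q((-4 + 5)**2)) = 1/(9018 + (-30 + 2*((-4 + 5)**2)**2)) = 1/(9018 + (-30 + 2*(1**2)**2)) = 1/(9018 + (-30 + 2*1**2)) = 1/(9018 + (-30 + 2*1)) = 1/(9018 + (-30 + 2)) = 1/(9018 - 28) = 1/8990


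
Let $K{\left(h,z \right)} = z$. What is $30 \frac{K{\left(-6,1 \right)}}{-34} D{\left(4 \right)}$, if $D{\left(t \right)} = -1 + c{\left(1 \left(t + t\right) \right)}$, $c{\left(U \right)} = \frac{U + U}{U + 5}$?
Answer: $- \frac{45}{221} \approx -0.20362$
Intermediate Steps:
$c{\left(U \right)} = \frac{2 U}{5 + U}$
$D{\left(t \right)} = -1 + \frac{4 t}{5 + 2 t}$ ($D{\left(t \right)} = -1 + \frac{2 \cdot 1 \left(t + t\right)}{5 + 1 \left(t + t\right)} = -1 + \frac{2 \cdot 1 \cdot 2 t}{5 + 1 \cdot 2 t} = -1 + \frac{2 \cdot 2 t}{5 + 2 t} = -1 + \frac{4 t}{5 + 2 t}$)
$30 \frac{K{\left(-6,1 \right)}}{-34} D{\left(4 \right)} = 30 \cdot 1 \frac{1}{-34} \frac{-5 + 2 \cdot 4}{5 + 2 \cdot 4} = 30 \cdot 1 \left(- \frac{1}{34}\right) \frac{-5 + 8}{5 + 8} = 30 \left(- \frac{1}{34}\right) \frac{1}{13} \cdot 3 = - \frac{15 \cdot \frac{1}{13} \cdot 3}{17} = \left(- \frac{15}{17}\right) \frac{3}{13} = - \frac{45}{221}$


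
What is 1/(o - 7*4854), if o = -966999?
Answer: -1/1000977 ≈ -9.9902e-7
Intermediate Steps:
1/(o - 7*4854) = 1/(-966999 - 7*4854) = 1/(-966999 - 33978) = 1/(-1000977) = -1/1000977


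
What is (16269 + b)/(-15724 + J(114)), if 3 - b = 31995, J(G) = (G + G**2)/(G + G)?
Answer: 31446/31333 ≈ 1.0036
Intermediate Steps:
J(G) = (G + G**2)/(2*G) (J(G) = (G + G**2)/((2*G)) = (G + G**2)*(1/(2*G)) = (G + G**2)/(2*G))
b = -31992 (b = 3 - 1*31995 = 3 - 31995 = -31992)
(16269 + b)/(-15724 + J(114)) = (16269 - 31992)/(-15724 + (1/2 + (1/2)*114)) = -15723/(-15724 + (1/2 + 57)) = -15723/(-15724 + 115/2) = -15723/(-31333/2) = -15723*(-2/31333) = 31446/31333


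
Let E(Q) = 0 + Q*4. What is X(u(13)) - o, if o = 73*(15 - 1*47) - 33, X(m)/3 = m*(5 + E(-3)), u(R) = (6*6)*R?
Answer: -7459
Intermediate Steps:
u(R) = 36*R
E(Q) = 4*Q (E(Q) = 0 + 4*Q = 4*Q)
X(m) = -21*m (X(m) = 3*(m*(5 + 4*(-3))) = 3*(m*(5 - 12)) = 3*(m*(-7)) = 3*(-7*m) = -21*m)
o = -2369 (o = 73*(15 - 47) - 33 = 73*(-32) - 33 = -2336 - 33 = -2369)
X(u(13)) - o = -756*13 - 1*(-2369) = -21*468 + 2369 = -9828 + 2369 = -7459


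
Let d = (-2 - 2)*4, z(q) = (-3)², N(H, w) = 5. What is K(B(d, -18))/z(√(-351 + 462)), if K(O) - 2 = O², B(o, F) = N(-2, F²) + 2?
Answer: 17/3 ≈ 5.6667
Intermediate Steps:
z(q) = 9
d = -16 (d = -4*4 = -16)
B(o, F) = 7 (B(o, F) = 5 + 2 = 7)
K(O) = 2 + O²
K(B(d, -18))/z(√(-351 + 462)) = (2 + 7²)/9 = (2 + 49)*(⅑) = 51*(⅑) = 17/3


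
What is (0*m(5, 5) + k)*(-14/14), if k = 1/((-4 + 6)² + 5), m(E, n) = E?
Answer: -⅑ ≈ -0.11111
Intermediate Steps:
k = ⅑ (k = 1/(2² + 5) = 1/(4 + 5) = 1/9 = ⅑ ≈ 0.11111)
(0*m(5, 5) + k)*(-14/14) = (0*5 + ⅑)*(-14/14) = (0 + ⅑)*(-14*1/14) = (⅑)*(-1) = -⅑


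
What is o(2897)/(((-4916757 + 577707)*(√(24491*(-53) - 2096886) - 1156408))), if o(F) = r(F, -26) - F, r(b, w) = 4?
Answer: -1672744172/2901268591142157825 - 2893*I*√3394909/5802537182284315650 ≈ -5.7656e-10 - 9.1864e-13*I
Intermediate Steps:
o(F) = 4 - F
o(2897)/(((-4916757 + 577707)*(√(24491*(-53) - 2096886) - 1156408))) = (4 - 1*2897)/(((-4916757 + 577707)*(√(24491*(-53) - 2096886) - 1156408))) = (4 - 2897)/((-4339050*(√(-1298023 - 2096886) - 1156408))) = -2893*(-1/(4339050*(√(-3394909) - 1156408))) = -2893*(-1/(4339050*(I*√3394909 - 1156408))) = -2893*(-1/(4339050*(-1156408 + I*√3394909))) = -2893/(5017712132400 - 4339050*I*√3394909)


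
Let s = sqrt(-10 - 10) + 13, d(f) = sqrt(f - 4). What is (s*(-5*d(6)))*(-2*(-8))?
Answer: -1040*sqrt(2) - 160*I*sqrt(10) ≈ -1470.8 - 505.96*I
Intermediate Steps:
d(f) = sqrt(-4 + f)
s = 13 + 2*I*sqrt(5) (s = sqrt(-20) + 13 = 2*I*sqrt(5) + 13 = 13 + 2*I*sqrt(5) ≈ 13.0 + 4.4721*I)
(s*(-5*d(6)))*(-2*(-8)) = ((13 + 2*I*sqrt(5))*(-5*sqrt(-4 + 6)))*(-2*(-8)) = ((13 + 2*I*sqrt(5))*(-5*sqrt(2)))*16 = -5*sqrt(2)*(13 + 2*I*sqrt(5))*16 = -80*sqrt(2)*(13 + 2*I*sqrt(5))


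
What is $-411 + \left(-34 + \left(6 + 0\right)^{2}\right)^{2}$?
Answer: $-407$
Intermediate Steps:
$-411 + \left(-34 + \left(6 + 0\right)^{2}\right)^{2} = -411 + \left(-34 + 6^{2}\right)^{2} = -411 + \left(-34 + 36\right)^{2} = -411 + 2^{2} = -411 + 4 = -407$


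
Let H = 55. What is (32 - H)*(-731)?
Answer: 16813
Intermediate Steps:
(32 - H)*(-731) = (32 - 1*55)*(-731) = (32 - 55)*(-731) = -23*(-731) = 16813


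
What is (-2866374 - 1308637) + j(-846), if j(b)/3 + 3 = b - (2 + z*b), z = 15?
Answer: -4139494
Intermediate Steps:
j(b) = -15 - 42*b (j(b) = -9 + 3*(b - (2 + 15*b)) = -9 + 3*(b + (-2 - 15*b)) = -9 + 3*(-2 - 14*b) = -9 + (-6 - 42*b) = -15 - 42*b)
(-2866374 - 1308637) + j(-846) = (-2866374 - 1308637) + (-15 - 42*(-846)) = -4175011 + (-15 + 35532) = -4175011 + 35517 = -4139494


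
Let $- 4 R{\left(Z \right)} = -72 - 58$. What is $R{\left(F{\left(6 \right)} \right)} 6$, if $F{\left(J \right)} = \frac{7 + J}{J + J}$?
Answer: $195$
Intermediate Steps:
$F{\left(J \right)} = \frac{7 + J}{2 J}$
$R{\left(Z \right)} = \frac{65}{2}$ ($R{\left(Z \right)} = - \frac{-72 - 58}{4} = \left(- \frac{1}{4}\right) \left(-130\right) = \frac{65}{2}$)
$R{\left(F{\left(6 \right)} \right)} 6 = \frac{65}{2} \cdot 6 = 195$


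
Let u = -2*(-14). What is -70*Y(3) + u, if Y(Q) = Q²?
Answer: -602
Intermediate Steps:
u = 28
-70*Y(3) + u = -70*3² + 28 = -70*9 + 28 = -630 + 28 = -602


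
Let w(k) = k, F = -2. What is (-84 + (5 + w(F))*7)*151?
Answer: -9513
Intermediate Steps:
(-84 + (5 + w(F))*7)*151 = (-84 + (5 - 2)*7)*151 = (-84 + 3*7)*151 = (-84 + 21)*151 = -63*151 = -9513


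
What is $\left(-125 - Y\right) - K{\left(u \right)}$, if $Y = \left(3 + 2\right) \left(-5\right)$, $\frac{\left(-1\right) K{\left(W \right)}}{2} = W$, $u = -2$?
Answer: $-104$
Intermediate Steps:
$K{\left(W \right)} = - 2 W$
$Y = -25$ ($Y = 5 \left(-5\right) = -25$)
$\left(-125 - Y\right) - K{\left(u \right)} = \left(-125 - -25\right) - \left(-2\right) \left(-2\right) = \left(-125 + 25\right) - 4 = -100 - 4 = -104$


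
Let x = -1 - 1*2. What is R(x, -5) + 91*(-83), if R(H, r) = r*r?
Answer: -7528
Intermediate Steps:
x = -3 (x = -1 - 2 = -3)
R(H, r) = r**2
R(x, -5) + 91*(-83) = (-5)**2 + 91*(-83) = 25 - 7553 = -7528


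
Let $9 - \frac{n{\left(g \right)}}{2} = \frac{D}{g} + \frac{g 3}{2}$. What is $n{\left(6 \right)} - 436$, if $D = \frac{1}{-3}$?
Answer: $- \frac{3923}{9} \approx -435.89$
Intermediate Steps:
$D = - \frac{1}{3} \approx -0.33333$
$n{\left(g \right)} = 18 - 3 g + \frac{2}{3 g}$ ($n{\left(g \right)} = 18 - 2 \left(- \frac{1}{3 g} + \frac{g 3}{2}\right) = 18 - 2 \left(- \frac{1}{3 g} + 3 g \frac{1}{2}\right) = 18 - 2 \left(- \frac{1}{3 g} + \frac{3 g}{2}\right) = 18 - \left(3 g - \frac{2}{3 g}\right) = 18 - 3 g + \frac{2}{3 g}$)
$n{\left(6 \right)} - 436 = \left(18 - 18 + \frac{2}{3 \cdot 6}\right) - 436 = \left(18 - 18 + \frac{2}{3} \cdot \frac{1}{6}\right) - 436 = \left(18 - 18 + \frac{1}{9}\right) - 436 = \frac{1}{9} - 436 = - \frac{3923}{9}$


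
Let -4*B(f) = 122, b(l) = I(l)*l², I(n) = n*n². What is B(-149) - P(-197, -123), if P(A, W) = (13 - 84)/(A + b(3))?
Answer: -666/23 ≈ -28.957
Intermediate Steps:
I(n) = n³
b(l) = l⁵ (b(l) = l³*l² = l⁵)
B(f) = -61/2 (B(f) = -¼*122 = -61/2)
P(A, W) = -71/(243 + A) (P(A, W) = (13 - 84)/(A + 3⁵) = -71/(A + 243) = -71/(243 + A))
B(-149) - P(-197, -123) = -61/2 - (-71)/(243 - 197) = -61/2 - (-71)/46 = -61/2 - 1*(-71/46) = -61/2 + 71/46 = -666/23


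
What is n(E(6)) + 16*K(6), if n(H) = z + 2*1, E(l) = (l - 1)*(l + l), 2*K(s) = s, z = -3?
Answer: 47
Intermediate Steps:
K(s) = s/2
E(l) = 2*l*(-1 + l) (E(l) = (-1 + l)*(2*l) = 2*l*(-1 + l))
n(H) = -1 (n(H) = -3 + 2*1 = -3 + 2 = -1)
n(E(6)) + 16*K(6) = -1 + 16*((½)*6) = -1 + 16*3 = -1 + 48 = 47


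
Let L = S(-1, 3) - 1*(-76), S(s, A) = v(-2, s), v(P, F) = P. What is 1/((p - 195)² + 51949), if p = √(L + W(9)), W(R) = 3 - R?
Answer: 15007/1349536494 + 65*√17/674768247 ≈ 1.1517e-5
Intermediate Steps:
S(s, A) = -2
L = 74 (L = -2 - 1*(-76) = -2 + 76 = 74)
p = 2*√17 (p = √(74 + (3 - 1*9)) = √(74 + (3 - 9)) = √(74 - 6) = √68 = 2*√17 ≈ 8.2462)
1/((p - 195)² + 51949) = 1/((2*√17 - 195)² + 51949) = 1/((-195 + 2*√17)² + 51949) = 1/(51949 + (-195 + 2*√17)²)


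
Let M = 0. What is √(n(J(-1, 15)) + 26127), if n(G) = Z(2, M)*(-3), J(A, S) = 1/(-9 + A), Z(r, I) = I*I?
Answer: 3*√2903 ≈ 161.64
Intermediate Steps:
Z(r, I) = I²
n(G) = 0 (n(G) = 0²*(-3) = 0*(-3) = 0)
√(n(J(-1, 15)) + 26127) = √(0 + 26127) = √26127 = 3*√2903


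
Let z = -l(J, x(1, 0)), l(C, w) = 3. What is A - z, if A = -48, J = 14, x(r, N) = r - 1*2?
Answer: -45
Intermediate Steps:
x(r, N) = -2 + r (x(r, N) = r - 2 = -2 + r)
z = -3 (z = -1*3 = -3)
A - z = -48 - 1*(-3) = -48 + 3 = -45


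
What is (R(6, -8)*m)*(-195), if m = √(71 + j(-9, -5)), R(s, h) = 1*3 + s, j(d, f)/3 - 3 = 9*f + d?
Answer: -1755*I*√82 ≈ -15892.0*I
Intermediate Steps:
j(d, f) = 9 + 3*d + 27*f (j(d, f) = 9 + 3*(9*f + d) = 9 + 3*(d + 9*f) = 9 + (3*d + 27*f) = 9 + 3*d + 27*f)
R(s, h) = 3 + s
m = I*√82 (m = √(71 + (9 + 3*(-9) + 27*(-5))) = √(71 + (9 - 27 - 135)) = √(71 - 153) = √(-82) = I*√82 ≈ 9.0554*I)
(R(6, -8)*m)*(-195) = ((3 + 6)*(I*√82))*(-195) = (9*(I*√82))*(-195) = (9*I*√82)*(-195) = -1755*I*√82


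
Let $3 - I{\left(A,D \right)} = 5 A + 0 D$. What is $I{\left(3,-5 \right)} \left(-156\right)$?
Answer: $1872$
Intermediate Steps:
$I{\left(A,D \right)} = 3 - 5 A$ ($I{\left(A,D \right)} = 3 - \left(5 A + 0 D\right) = 3 - \left(5 A + 0\right) = 3 - 5 A$)
$I{\left(3,-5 \right)} \left(-156\right) = \left(3 - 15\right) \left(-156\right) = \left(-12\right) \left(-156\right) = 1872$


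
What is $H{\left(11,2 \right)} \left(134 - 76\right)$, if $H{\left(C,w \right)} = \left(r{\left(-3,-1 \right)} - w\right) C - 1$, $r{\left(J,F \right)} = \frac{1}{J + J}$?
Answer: $- \frac{4321}{3} \approx -1440.3$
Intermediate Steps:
$r{\left(J,F \right)} = \frac{1}{2 J}$
$H{\left(C,w \right)} = -1 + C \left(- \frac{1}{6} - w\right)$ ($H{\left(C,w \right)} = \left(\frac{1}{2 \left(-3\right)} - w\right) C - 1 = \left(\frac{1}{2} \left(- \frac{1}{3}\right) - w\right) C - 1 = \left(- \frac{1}{6} - w\right) C - 1 = C \left(- \frac{1}{6} - w\right) - 1 = -1 + C \left(- \frac{1}{6} - w\right)$)
$H{\left(11,2 \right)} \left(134 - 76\right) = \left(-1 - \frac{11}{6} - 11 \cdot 2\right) \left(134 - 76\right) = \left(-1 - \frac{11}{6} - 22\right) 58 = \left(- \frac{149}{6}\right) 58 = - \frac{4321}{3}$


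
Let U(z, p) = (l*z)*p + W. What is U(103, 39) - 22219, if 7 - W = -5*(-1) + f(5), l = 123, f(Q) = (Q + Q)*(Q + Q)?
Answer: 471774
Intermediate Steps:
f(Q) = 4*Q² (f(Q) = (2*Q)*(2*Q) = 4*Q²)
W = -98 (W = 7 - (-5*(-1) + 4*5²) = 7 - (5 + 4*25) = 7 - (5 + 100) = 7 - 1*105 = 7 - 105 = -98)
U(z, p) = -98 + 123*p*z (U(z, p) = (123*z)*p - 98 = 123*p*z - 98 = -98 + 123*p*z)
U(103, 39) - 22219 = (-98 + 123*39*103) - 22219 = (-98 + 494091) - 22219 = 493993 - 22219 = 471774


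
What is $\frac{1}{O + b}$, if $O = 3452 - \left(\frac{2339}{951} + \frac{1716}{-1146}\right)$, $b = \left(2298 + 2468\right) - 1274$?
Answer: $\frac{181641}{1261140341} \approx 0.00014403$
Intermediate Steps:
$b = 3492$ ($b = 4766 - 1274 = 3492$)
$O = \frac{626849969}{181641}$ ($O = 3452 - \left(2339 \cdot \frac{1}{951} + 1716 \left(- \frac{1}{1146}\right)\right) = 3452 - \left(\frac{2339}{951} - \frac{286}{191}\right) = 3452 - \frac{174763}{181641} = \frac{626849969}{181641} \approx 3451.0$)
$\frac{1}{O + b} = \frac{1}{\frac{626849969}{181641} + 3492} = \frac{1}{\frac{1261140341}{181641}} = \frac{181641}{1261140341}$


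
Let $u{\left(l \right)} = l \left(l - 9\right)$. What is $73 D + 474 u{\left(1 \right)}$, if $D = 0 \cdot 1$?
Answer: $-3792$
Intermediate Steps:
$u{\left(l \right)} = l \left(-9 + l\right)$
$D = 0$
$73 D + 474 u{\left(1 \right)} = 73 \cdot 0 + 474 \cdot 1 \left(-9 + 1\right) = 0 + 474 \cdot 1 \left(-8\right) = 0 + 474 \left(-8\right) = 0 - 3792 = -3792$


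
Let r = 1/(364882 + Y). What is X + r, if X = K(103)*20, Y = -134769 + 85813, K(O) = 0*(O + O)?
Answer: 1/315926 ≈ 3.1653e-6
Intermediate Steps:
K(O) = 0 (K(O) = 0*(2*O) = 0)
Y = -48956
X = 0 (X = 0*20 = 0)
r = 1/315926 (r = 1/(364882 - 48956) = 1/315926 ≈ 3.1653e-6)
X + r = 0 + 1/315926 = 1/315926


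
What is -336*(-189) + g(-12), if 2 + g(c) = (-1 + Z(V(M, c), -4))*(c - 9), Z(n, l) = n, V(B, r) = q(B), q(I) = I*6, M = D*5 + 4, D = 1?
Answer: 62389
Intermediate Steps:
M = 9 (M = 1*5 + 4 = 5 + 4 = 9)
q(I) = 6*I
V(B, r) = 6*B
g(c) = -479 + 53*c (g(c) = -2 + (-1 + 6*9)*(c - 9) = -2 + (-1 + 54)*(-9 + c) = -2 + 53*(-9 + c) = -2 + (-477 + 53*c) = -479 + 53*c)
-336*(-189) + g(-12) = -336*(-189) + (-479 + 53*(-12)) = 63504 + (-479 - 636) = 63504 - 1115 = 62389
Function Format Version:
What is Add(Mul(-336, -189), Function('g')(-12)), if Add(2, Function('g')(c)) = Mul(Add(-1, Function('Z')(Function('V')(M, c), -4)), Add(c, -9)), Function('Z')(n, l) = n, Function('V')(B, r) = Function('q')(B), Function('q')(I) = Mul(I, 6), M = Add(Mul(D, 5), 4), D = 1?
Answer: 62389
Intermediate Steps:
M = 9 (M = Add(Mul(1, 5), 4) = Add(5, 4) = 9)
Function('q')(I) = Mul(6, I)
Function('V')(B, r) = Mul(6, B)
Function('g')(c) = Add(-479, Mul(53, c)) (Function('g')(c) = Add(-2, Mul(Add(-1, Mul(6, 9)), Add(c, -9))) = Add(-2, Mul(Add(-1, 54), Add(-9, c))) = Add(-2, Mul(53, Add(-9, c))) = Add(-2, Add(-477, Mul(53, c))) = Add(-479, Mul(53, c)))
Add(Mul(-336, -189), Function('g')(-12)) = Add(Mul(-336, -189), Add(-479, Mul(53, -12))) = Add(63504, Add(-479, -636)) = Add(63504, -1115) = 62389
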